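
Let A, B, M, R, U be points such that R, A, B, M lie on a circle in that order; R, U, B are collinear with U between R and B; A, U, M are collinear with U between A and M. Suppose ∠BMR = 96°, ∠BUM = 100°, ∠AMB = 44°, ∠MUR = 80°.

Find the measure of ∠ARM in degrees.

1. ∠BAR = 84°  [cyclic RABM, opposite ∠A+∠M]
2. ∠AUR = 100°  [vertical angles at U]
3. ∠ARB = 44°  [same arc AB]
4. ∠ABR = 52°  [△RAB]
5. ∠MAR = 36°  [△RUA]
6. ∠AMR = 52°  [same arc RA]
7. ∠ARM = 92°  [△RAM]

∠ARM = 92°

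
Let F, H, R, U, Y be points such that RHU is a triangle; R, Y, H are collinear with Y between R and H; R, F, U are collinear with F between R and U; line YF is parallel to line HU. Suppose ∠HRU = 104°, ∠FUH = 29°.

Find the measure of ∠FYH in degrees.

1. ∠HUR = 29°  [F on ray UR]
2. ∠RHU = 47°  [△RHU]
3. ∠FYR = 47°  [YF∥HU, corresponding at Y]
4. ∠FYH = 133°  [linear pair at Y on RH]

∠FYH = 133°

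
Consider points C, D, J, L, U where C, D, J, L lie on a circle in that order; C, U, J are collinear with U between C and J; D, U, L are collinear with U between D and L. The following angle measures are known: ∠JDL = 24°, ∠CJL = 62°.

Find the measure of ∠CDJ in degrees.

∠CDJ = 86°

1. ∠JCL = 24°  [same arc JL]
2. ∠CLJ = 94°  [△CJL]
3. ∠CDJ = 86°  [cyclic CDJL, opposite ∠D+∠L]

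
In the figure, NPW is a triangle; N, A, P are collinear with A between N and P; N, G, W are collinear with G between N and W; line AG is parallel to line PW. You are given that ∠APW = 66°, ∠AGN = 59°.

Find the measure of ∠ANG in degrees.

1. ∠NPW = 66°  [A on ray PN]
2. ∠NWP = 59°  [AG∥PW, corresponding at G]
3. ∠PNW = 55°  [△NPW]
4. ∠ANG = 55°  [A on NP, G on NW]

∠ANG = 55°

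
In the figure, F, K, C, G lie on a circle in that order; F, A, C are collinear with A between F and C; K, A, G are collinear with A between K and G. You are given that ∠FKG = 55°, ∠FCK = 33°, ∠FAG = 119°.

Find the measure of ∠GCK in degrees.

1. ∠FCG = 55°  [same arc FG]
2. ∠CAK = 119°  [vertical angles at A]
3. ∠CAG = 61°  [linear pair at A on FC]
4. ∠CGK = 64°  [△CAG]
5. ∠CKG = 28°  [△KAC]
6. ∠GCK = 88°  [△KCG]

∠GCK = 88°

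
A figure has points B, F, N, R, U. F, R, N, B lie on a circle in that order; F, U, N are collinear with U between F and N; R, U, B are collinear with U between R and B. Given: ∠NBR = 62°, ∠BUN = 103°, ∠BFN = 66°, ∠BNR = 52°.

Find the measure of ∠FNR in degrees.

∠FNR = 37°

1. ∠BUF = 77°  [linear pair at U on FN]
2. ∠FBR = 37°  [△FUB]
3. ∠FNR = 37°  [same arc FR]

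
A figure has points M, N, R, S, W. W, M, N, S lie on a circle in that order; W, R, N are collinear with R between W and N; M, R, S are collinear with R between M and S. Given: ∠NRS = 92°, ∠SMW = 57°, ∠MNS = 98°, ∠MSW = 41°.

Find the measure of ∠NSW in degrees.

∠NSW = 72°

1. ∠SRW = 88°  [linear pair at R on WN]
2. ∠SNW = 57°  [same arc WS]
3. ∠NWS = 51°  [△WRS]
4. ∠NSW = 72°  [△WNS]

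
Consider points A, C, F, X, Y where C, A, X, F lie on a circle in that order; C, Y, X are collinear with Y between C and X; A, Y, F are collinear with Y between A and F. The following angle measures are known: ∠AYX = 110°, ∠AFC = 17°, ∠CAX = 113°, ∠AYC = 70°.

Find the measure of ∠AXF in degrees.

1. ∠AXC = 17°  [same arc CA]
2. ∠ACX = 50°  [△CAX]
3. ∠FAX = 53°  [△AYX]
4. ∠AFX = 50°  [same arc AX]
5. ∠AXF = 77°  [△AXF]

∠AXF = 77°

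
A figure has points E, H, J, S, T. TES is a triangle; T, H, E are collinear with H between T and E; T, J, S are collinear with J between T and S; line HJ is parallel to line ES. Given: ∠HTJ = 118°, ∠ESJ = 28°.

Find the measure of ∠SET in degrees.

1. ∠ETS = 118°  [H on TE, J on TS]
2. ∠EST = 28°  [J on ray ST]
3. ∠SET = 34°  [△TES]

∠SET = 34°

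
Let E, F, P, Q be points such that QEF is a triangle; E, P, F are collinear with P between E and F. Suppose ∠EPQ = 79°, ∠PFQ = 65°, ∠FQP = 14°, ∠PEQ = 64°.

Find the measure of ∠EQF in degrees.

1. ∠EFQ = 65°  [P on ray FE]
2. ∠FEQ = 64°  [P on ray EF]
3. ∠EQF = 51°  [△QEF]

∠EQF = 51°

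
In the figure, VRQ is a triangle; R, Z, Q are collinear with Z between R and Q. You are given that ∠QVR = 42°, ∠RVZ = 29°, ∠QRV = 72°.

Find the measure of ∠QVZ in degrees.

∠QVZ = 13°

1. ∠RQV = 66°  [△VRQ]
2. ∠VRZ = 72°  [Z on ray RQ]
3. ∠VQZ = 66°  [Z on ray QR]
4. ∠RZV = 79°  [△VRZ]
5. ∠QZV = 101°  [linear pair at Z on RQ]
6. ∠QVZ = 13°  [△VZQ]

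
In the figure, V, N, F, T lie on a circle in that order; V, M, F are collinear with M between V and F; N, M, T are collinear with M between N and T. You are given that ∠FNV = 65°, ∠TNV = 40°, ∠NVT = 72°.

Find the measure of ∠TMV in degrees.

1. ∠FTV = 115°  [cyclic VNFT, opposite ∠N+∠T]
2. ∠TFV = 40°  [same arc VT]
3. ∠NTV = 68°  [△VNT]
4. ∠FVT = 25°  [△VFT]
5. ∠TMV = 87°  [△VMT]

∠TMV = 87°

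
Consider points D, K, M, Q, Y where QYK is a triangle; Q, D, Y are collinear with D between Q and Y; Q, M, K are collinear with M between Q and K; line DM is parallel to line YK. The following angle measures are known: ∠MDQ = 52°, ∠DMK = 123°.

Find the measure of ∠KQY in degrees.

∠KQY = 71°

1. ∠DMQ = 57°  [linear pair at M on QK]
2. ∠DQM = 71°  [△QDM]
3. ∠KQY = 71°  [D on QY, M on QK]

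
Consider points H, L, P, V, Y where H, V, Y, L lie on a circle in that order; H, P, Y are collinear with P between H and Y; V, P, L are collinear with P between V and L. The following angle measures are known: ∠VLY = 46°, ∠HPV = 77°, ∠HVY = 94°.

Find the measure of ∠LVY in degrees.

1. ∠VHY = 46°  [same arc VY]
2. ∠VPY = 103°  [linear pair at P on HY]
3. ∠HYV = 40°  [△HVY]
4. ∠LVY = 37°  [△VPY]

∠LVY = 37°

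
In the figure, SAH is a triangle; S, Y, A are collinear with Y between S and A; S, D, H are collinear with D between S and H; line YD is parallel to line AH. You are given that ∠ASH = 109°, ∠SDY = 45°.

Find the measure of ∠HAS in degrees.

1. ∠DSY = 109°  [Y on SA, D on SH]
2. ∠DYS = 26°  [△SYD]
3. ∠HAS = 26°  [YD∥AH, corresponding at Y]

∠HAS = 26°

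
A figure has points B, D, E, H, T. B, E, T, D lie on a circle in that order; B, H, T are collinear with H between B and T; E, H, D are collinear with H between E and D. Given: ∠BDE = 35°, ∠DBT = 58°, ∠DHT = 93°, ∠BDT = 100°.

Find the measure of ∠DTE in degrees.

∠DTE = 57°

1. ∠DET = 58°  [same arc TD]
2. ∠BTD = 22°  [△BTD]
3. ∠EDT = 65°  [△THD]
4. ∠DTE = 57°  [△ETD]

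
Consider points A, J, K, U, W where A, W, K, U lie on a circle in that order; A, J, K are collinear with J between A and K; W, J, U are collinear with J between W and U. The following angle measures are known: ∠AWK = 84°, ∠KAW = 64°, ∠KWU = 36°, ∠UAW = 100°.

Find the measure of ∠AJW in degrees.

1. ∠AKW = 32°  [△AWK]
2. ∠KJW = 112°  [△WJK]
3. ∠AJW = 68°  [linear pair at J on AK]

∠AJW = 68°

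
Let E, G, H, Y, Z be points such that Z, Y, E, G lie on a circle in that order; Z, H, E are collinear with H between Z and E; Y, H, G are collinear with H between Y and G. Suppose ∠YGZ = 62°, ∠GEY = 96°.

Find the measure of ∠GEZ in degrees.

1. ∠GZY = 84°  [cyclic ZYEG, opposite ∠Z+∠E]
2. ∠GYZ = 34°  [△ZYG]
3. ∠GEZ = 34°  [same arc ZG]

∠GEZ = 34°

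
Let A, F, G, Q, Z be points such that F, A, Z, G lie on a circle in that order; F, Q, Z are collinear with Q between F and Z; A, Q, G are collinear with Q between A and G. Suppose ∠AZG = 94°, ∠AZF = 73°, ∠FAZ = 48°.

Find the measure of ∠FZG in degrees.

1. ∠AFG = 86°  [cyclic FAZG, opposite ∠F+∠Z]
2. ∠AGF = 73°  [same arc FA]
3. ∠FAG = 21°  [△FAG]
4. ∠FZG = 21°  [same arc FG]

∠FZG = 21°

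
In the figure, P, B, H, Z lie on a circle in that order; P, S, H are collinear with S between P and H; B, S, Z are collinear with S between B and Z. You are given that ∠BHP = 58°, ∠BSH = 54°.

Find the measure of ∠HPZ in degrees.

1. ∠BZP = 58°  [same arc PB]
2. ∠PSZ = 54°  [vertical angles at S]
3. ∠HPZ = 68°  [△PSZ]

∠HPZ = 68°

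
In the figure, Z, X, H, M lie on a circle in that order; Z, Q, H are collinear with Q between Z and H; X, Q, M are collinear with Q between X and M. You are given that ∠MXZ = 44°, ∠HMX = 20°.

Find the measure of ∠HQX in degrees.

∠HQX = 64°

1. ∠HZX = 20°  [same arc XH]
2. ∠XQZ = 116°  [△ZQX]
3. ∠HQX = 64°  [linear pair at Q on ZH]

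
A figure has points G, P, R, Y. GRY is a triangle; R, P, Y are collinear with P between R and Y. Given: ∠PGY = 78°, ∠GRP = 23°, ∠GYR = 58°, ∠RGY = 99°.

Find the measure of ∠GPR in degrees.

1. ∠GYP = 58°  [P on ray YR]
2. ∠GPY = 44°  [△GPY]
3. ∠GPR = 136°  [linear pair at P on RY]

∠GPR = 136°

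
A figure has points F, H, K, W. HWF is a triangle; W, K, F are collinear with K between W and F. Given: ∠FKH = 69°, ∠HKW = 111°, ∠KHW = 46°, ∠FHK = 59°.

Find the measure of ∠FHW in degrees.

∠FHW = 105°

1. ∠HFK = 52°  [△HKF]
2. ∠HWK = 23°  [△HWK]
3. ∠HFW = 52°  [K on ray FW]
4. ∠FWH = 23°  [K on ray WF]
5. ∠FHW = 105°  [△HWF]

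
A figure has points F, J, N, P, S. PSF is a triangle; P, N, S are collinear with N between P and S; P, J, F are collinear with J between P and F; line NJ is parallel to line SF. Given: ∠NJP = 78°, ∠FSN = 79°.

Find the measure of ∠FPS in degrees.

∠FPS = 23°

1. ∠PFS = 78°  [NJ∥SF, corresponding at J]
2. ∠FSP = 79°  [N on ray SP]
3. ∠FPS = 23°  [△PSF]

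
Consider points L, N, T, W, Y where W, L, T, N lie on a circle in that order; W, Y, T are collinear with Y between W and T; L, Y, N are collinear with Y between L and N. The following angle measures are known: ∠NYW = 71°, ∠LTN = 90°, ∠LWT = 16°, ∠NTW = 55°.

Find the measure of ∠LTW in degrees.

1. ∠LWN = 90°  [cyclic WLTN, opposite ∠W+∠T]
2. ∠NLW = 55°  [same arc WN]
3. ∠LNW = 35°  [△WLN]
4. ∠LTW = 35°  [same arc WL]

∠LTW = 35°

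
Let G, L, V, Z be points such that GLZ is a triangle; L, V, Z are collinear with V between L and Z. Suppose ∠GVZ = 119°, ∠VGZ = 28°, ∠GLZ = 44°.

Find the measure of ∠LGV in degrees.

∠LGV = 75°

1. ∠GVL = 61°  [linear pair at V on LZ]
2. ∠GLV = 44°  [V on ray LZ]
3. ∠LGV = 75°  [△GLV]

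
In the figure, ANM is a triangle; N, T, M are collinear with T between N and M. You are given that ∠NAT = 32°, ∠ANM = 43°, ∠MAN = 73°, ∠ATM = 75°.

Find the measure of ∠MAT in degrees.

1. ∠AMN = 64°  [△ANM]
2. ∠AMT = 64°  [T on ray MN]
3. ∠MAT = 41°  [△ATM]

∠MAT = 41°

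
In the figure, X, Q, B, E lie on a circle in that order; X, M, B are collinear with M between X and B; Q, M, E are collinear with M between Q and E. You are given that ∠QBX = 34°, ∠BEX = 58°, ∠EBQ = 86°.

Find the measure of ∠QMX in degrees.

∠QMX = 104°

1. ∠QEX = 34°  [same arc XQ]
2. ∠BQX = 122°  [cyclic XQBE, opposite ∠Q+∠E]
3. ∠EXQ = 94°  [cyclic XQBE, opposite ∠X+∠B]
4. ∠EQX = 52°  [△XQE]
5. ∠BXQ = 24°  [△XQB]
6. ∠QMX = 104°  [△XMQ]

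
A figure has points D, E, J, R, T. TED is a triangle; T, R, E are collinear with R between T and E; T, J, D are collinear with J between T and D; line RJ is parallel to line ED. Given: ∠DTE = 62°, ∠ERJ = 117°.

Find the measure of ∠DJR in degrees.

1. ∠JTR = 62°  [R on TE, J on TD]
2. ∠JRT = 63°  [linear pair at R on TE]
3. ∠RJT = 55°  [△TRJ]
4. ∠DJR = 125°  [linear pair at J on TD]

∠DJR = 125°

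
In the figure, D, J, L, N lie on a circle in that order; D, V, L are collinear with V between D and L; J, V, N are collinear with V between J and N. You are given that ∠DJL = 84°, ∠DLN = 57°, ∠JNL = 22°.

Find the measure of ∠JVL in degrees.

1. ∠DJN = 57°  [same arc DN]
2. ∠JDL = 22°  [same arc JL]
3. ∠DVJ = 101°  [△DVJ]
4. ∠JVL = 79°  [linear pair at V on DL]

∠JVL = 79°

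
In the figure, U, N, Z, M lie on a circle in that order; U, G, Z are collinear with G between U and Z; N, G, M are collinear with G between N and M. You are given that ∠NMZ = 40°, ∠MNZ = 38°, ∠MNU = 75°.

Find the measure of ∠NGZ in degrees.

1. ∠NUZ = 40°  [same arc NZ]
2. ∠NGU = 65°  [△UGN]
3. ∠NGZ = 115°  [linear pair at G on UZ]

∠NGZ = 115°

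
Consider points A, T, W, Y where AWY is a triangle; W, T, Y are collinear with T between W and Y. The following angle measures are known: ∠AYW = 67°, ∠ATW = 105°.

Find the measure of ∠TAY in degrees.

1. ∠AYT = 67°  [T on ray YW]
2. ∠ATY = 75°  [linear pair at T on WY]
3. ∠TAY = 38°  [△ATY]

∠TAY = 38°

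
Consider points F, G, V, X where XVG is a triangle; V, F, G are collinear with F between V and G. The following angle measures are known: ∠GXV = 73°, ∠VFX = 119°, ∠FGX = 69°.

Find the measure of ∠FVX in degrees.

1. ∠VGX = 69°  [F on ray GV]
2. ∠GVX = 38°  [△XVG]
3. ∠FVX = 38°  [F on ray VG]

∠FVX = 38°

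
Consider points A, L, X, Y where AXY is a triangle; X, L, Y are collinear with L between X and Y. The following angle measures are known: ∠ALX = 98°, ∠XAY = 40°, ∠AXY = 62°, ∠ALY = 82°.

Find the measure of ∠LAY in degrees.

∠LAY = 20°

1. ∠AYX = 78°  [△AXY]
2. ∠AYL = 78°  [L on ray YX]
3. ∠LAY = 20°  [△ALY]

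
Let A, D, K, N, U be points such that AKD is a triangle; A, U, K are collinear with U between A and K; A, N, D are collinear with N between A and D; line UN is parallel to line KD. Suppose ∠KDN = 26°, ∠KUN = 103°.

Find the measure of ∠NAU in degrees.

1. ∠ADK = 26°  [N on ray DA]
2. ∠AUN = 77°  [linear pair at U on AK]
3. ∠ANU = 26°  [UN∥KD, corresponding at N]
4. ∠NAU = 77°  [△AUN]

∠NAU = 77°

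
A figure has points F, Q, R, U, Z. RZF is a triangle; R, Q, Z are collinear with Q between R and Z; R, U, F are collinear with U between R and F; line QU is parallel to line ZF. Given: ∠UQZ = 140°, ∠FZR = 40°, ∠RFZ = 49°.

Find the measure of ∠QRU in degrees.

∠QRU = 91°

1. ∠RQU = 40°  [linear pair at Q on RZ]
2. ∠QUR = 49°  [QU∥ZF, corresponding at U]
3. ∠QRU = 91°  [△RQU]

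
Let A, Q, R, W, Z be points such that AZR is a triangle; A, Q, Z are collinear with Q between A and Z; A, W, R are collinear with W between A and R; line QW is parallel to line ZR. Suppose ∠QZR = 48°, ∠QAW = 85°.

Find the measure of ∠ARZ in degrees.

∠ARZ = 47°

1. ∠AZR = 48°  [Q on ray ZA]
2. ∠RAZ = 85°  [Q on AZ, W on AR]
3. ∠ARZ = 47°  [△AZR]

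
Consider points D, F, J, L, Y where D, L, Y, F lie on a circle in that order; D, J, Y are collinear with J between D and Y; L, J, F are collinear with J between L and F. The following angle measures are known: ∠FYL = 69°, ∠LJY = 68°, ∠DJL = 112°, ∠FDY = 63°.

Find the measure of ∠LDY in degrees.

∠LDY = 48°

1. ∠FDL = 111°  [cyclic DLYF, opposite ∠D+∠Y]
2. ∠DJF = 68°  [vertical angles at J]
3. ∠DFL = 49°  [△DJF]
4. ∠DLF = 20°  [△DLF]
5. ∠LDY = 48°  [△DJL]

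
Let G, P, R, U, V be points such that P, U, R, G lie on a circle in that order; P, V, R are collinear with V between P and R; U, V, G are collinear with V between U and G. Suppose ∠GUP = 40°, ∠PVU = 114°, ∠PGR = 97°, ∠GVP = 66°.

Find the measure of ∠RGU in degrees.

∠RGU = 26°

1. ∠GRP = 40°  [same arc PG]
2. ∠GVR = 114°  [vertical angles at V]
3. ∠RGU = 26°  [△RVG]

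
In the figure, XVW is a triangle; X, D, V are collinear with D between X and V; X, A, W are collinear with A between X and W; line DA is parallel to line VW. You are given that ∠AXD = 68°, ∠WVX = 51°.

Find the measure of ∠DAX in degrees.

∠DAX = 61°

1. ∠VXW = 68°  [D on XV, A on XW]
2. ∠VWX = 61°  [△XVW]
3. ∠DAX = 61°  [DA∥VW, corresponding at A]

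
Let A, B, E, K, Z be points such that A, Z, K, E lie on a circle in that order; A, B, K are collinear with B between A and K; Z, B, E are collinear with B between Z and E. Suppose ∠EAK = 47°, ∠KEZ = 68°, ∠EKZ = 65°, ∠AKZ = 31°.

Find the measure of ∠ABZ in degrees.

1. ∠EZK = 47°  [same arc KE]
2. ∠KBZ = 102°  [△ZBK]
3. ∠ABZ = 78°  [linear pair at B on AK]

∠ABZ = 78°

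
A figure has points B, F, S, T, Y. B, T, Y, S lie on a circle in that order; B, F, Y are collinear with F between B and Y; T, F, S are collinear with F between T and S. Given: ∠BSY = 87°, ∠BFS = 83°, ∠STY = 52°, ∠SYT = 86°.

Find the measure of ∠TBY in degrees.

1. ∠BTY = 93°  [cyclic BTYS, opposite ∠T+∠S]
2. ∠TFY = 83°  [vertical angles at F]
3. ∠BYT = 45°  [△TFY]
4. ∠TBY = 42°  [△BTY]

∠TBY = 42°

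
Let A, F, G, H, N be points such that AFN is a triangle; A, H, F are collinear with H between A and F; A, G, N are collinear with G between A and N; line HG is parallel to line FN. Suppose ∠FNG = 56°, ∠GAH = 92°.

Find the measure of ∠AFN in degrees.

∠AFN = 32°

1. ∠ANF = 56°  [G on ray NA]
2. ∠FAN = 92°  [H on AF, G on AN]
3. ∠AFN = 32°  [△AFN]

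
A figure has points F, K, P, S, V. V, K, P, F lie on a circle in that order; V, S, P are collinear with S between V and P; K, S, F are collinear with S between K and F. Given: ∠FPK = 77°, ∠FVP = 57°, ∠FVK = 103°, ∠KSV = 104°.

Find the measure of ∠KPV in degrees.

1. ∠FKP = 57°  [same arc PF]
2. ∠KSP = 76°  [linear pair at S on VP]
3. ∠KPV = 47°  [△KSP]

∠KPV = 47°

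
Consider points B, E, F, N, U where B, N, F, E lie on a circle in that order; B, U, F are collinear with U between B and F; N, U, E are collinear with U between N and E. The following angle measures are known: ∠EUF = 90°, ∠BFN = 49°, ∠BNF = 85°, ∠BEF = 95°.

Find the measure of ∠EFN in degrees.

1. ∠BUN = 90°  [vertical angles at U]
2. ∠BEN = 49°  [same arc BN]
3. ∠FBN = 46°  [△BNF]
4. ∠BNE = 44°  [△BUN]
5. ∠EBN = 87°  [△BNE]
6. ∠EFN = 93°  [cyclic BNFE, opposite ∠B+∠F]

∠EFN = 93°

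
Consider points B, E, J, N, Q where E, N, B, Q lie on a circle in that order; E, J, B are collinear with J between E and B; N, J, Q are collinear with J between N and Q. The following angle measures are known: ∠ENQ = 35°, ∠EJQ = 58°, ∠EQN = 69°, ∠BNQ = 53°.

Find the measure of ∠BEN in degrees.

1. ∠EBQ = 35°  [same arc EQ]
2. ∠BJQ = 122°  [linear pair at J on EB]
3. ∠BQN = 23°  [△BJQ]
4. ∠BEN = 23°  [same arc NB]

∠BEN = 23°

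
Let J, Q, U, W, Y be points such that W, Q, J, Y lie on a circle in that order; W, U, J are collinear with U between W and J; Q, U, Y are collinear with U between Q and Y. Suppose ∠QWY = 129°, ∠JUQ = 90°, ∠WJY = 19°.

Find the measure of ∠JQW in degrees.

1. ∠QUW = 90°  [linear pair at U on WJ]
2. ∠WQY = 19°  [same arc WY]
3. ∠JWQ = 71°  [△WUQ]
4. ∠QYW = 32°  [△WQY]
5. ∠QJW = 32°  [same arc WQ]
6. ∠JQW = 77°  [△WQJ]

∠JQW = 77°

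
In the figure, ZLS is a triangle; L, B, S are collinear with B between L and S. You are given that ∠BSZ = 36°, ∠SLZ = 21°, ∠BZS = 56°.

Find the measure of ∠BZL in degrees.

∠BZL = 67°

1. ∠SBZ = 88°  [△ZBS]
2. ∠BLZ = 21°  [B on ray LS]
3. ∠LBZ = 92°  [linear pair at B on LS]
4. ∠BZL = 67°  [△ZLB]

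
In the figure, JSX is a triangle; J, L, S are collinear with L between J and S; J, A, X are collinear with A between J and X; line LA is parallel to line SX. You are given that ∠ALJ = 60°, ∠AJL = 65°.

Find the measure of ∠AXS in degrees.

1. ∠JAL = 55°  [△JLA]
2. ∠LAX = 125°  [linear pair at A on JX]
3. ∠AXS = 55°  [LA∥SX, co-interior at X–A]

∠AXS = 55°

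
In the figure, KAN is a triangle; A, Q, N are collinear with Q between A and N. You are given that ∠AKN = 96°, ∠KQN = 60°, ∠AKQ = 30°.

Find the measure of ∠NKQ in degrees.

∠NKQ = 66°

1. ∠AQK = 120°  [linear pair at Q on AN]
2. ∠KAQ = 30°  [△KAQ]
3. ∠KAN = 30°  [Q on ray AN]
4. ∠ANK = 54°  [△KAN]
5. ∠KNQ = 54°  [Q on ray NA]
6. ∠NKQ = 66°  [△KQN]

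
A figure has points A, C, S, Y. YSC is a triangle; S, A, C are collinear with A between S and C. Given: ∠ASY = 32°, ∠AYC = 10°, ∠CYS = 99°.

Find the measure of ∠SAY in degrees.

1. ∠CSY = 32°  [A on ray SC]
2. ∠SCY = 49°  [△YSC]
3. ∠ACY = 49°  [A on ray CS]
4. ∠CAY = 121°  [△YAC]
5. ∠SAY = 59°  [linear pair at A on SC]

∠SAY = 59°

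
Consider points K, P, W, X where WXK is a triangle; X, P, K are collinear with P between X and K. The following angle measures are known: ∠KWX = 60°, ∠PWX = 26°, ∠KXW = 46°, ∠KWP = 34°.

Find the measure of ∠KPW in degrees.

1. ∠WKX = 74°  [△WXK]
2. ∠PKW = 74°  [P on ray KX]
3. ∠KPW = 72°  [△WPK]

∠KPW = 72°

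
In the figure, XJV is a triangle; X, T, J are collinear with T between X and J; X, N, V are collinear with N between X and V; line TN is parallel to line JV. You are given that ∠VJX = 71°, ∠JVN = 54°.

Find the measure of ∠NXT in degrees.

∠NXT = 55°

1. ∠JVX = 54°  [N on ray VX]
2. ∠JXV = 55°  [△XJV]
3. ∠NXT = 55°  [T on XJ, N on XV]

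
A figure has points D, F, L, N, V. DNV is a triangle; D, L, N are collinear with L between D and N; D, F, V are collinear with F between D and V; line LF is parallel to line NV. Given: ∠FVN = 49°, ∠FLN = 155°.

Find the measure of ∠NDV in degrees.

1. ∠DVN = 49°  [F on ray VD]
2. ∠DLF = 25°  [linear pair at L on DN]
3. ∠DFL = 49°  [LF∥NV, corresponding at F]
4. ∠FDL = 106°  [△DLF]
5. ∠NDV = 106°  [L on DN, F on DV]

∠NDV = 106°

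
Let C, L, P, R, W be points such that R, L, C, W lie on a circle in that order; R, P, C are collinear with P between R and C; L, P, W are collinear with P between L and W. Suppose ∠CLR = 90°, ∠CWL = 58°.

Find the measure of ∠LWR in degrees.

1. ∠CRL = 58°  [same arc LC]
2. ∠LCR = 32°  [△RLC]
3. ∠LWR = 32°  [same arc RL]

∠LWR = 32°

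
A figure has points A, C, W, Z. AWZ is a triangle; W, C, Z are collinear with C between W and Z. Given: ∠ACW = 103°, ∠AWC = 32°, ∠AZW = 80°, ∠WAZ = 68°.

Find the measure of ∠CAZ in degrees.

∠CAZ = 23°

1. ∠ACZ = 77°  [linear pair at C on WZ]
2. ∠AZC = 80°  [C on ray ZW]
3. ∠CAZ = 23°  [△ACZ]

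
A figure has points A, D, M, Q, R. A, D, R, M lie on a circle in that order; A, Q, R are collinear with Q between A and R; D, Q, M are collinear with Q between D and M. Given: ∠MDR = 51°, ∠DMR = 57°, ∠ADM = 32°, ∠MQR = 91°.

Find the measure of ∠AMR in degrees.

∠AMR = 97°

1. ∠MAR = 51°  [same arc RM]
2. ∠ARM = 32°  [△RQM]
3. ∠AMR = 97°  [△ARM]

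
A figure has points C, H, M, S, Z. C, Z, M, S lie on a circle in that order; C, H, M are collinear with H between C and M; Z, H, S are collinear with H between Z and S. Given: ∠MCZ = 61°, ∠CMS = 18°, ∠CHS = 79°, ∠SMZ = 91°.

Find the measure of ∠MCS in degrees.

1. ∠MSZ = 61°  [same arc ZM]
2. ∠MZS = 28°  [△ZMS]
3. ∠MCS = 28°  [same arc MS]

∠MCS = 28°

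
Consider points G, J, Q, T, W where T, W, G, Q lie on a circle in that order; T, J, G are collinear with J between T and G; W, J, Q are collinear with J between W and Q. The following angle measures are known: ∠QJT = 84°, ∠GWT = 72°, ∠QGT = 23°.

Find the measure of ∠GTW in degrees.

∠GTW = 61°

1. ∠GJW = 84°  [vertical angles at J]
2. ∠QWT = 23°  [same arc TQ]
3. ∠TJW = 96°  [linear pair at J on TG]
4. ∠GTW = 61°  [△TJW]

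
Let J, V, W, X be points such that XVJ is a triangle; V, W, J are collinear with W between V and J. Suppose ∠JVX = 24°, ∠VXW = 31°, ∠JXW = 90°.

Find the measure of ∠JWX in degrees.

∠JWX = 55°

1. ∠WVX = 24°  [W on ray VJ]
2. ∠VWX = 125°  [△XVW]
3. ∠JWX = 55°  [linear pair at W on VJ]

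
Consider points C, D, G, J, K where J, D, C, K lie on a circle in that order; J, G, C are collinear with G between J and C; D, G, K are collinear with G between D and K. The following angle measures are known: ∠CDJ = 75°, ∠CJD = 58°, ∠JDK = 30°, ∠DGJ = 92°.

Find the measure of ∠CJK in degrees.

∠CJK = 45°

1. ∠CKJ = 105°  [cyclic JDCK, opposite ∠D+∠K]
2. ∠JCK = 30°  [same arc JK]
3. ∠CJK = 45°  [△JCK]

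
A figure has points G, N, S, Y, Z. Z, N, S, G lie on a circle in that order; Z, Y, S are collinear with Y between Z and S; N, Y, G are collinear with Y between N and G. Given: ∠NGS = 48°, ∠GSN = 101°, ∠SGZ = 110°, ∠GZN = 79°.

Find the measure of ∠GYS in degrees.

1. ∠GNS = 31°  [△NSG]
2. ∠GZS = 31°  [same arc SG]
3. ∠GSZ = 39°  [△ZSG]
4. ∠GYS = 93°  [△SYG]

∠GYS = 93°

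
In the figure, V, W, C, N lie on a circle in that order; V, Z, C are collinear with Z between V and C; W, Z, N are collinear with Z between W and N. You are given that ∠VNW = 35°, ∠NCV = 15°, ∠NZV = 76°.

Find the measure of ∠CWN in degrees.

∠CWN = 69°

1. ∠VCW = 35°  [same arc VW]
2. ∠CZW = 76°  [vertical angles at Z]
3. ∠CWN = 69°  [△WZC]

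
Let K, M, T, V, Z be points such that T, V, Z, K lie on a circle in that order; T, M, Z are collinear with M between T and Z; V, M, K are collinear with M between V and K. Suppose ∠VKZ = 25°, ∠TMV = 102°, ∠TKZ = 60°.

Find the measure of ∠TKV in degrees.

∠TKV = 35°

1. ∠VTZ = 25°  [same arc VZ]
2. ∠TVZ = 120°  [cyclic TVZK, opposite ∠V+∠K]
3. ∠TZV = 35°  [△TVZ]
4. ∠TKV = 35°  [same arc TV]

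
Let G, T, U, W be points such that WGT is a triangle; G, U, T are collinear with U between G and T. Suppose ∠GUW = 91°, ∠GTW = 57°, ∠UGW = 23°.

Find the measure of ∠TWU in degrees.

∠TWU = 34°

1. ∠TUW = 89°  [linear pair at U on GT]
2. ∠UTW = 57°  [U on ray TG]
3. ∠TWU = 34°  [△WUT]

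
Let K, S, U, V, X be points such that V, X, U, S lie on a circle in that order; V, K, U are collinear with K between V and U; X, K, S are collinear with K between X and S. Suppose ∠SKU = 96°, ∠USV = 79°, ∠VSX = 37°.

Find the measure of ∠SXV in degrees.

∠SXV = 42°

1. ∠VKX = 96°  [vertical angles at K]
2. ∠UXV = 101°  [cyclic VXUS, opposite ∠X+∠S]
3. ∠VUX = 37°  [same arc VX]
4. ∠UVX = 42°  [△VXU]
5. ∠SXV = 42°  [△VKX]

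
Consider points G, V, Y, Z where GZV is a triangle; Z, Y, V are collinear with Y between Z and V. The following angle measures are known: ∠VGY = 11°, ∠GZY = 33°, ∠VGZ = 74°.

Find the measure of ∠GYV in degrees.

∠GYV = 96°

1. ∠GZV = 33°  [Y on ray ZV]
2. ∠GVZ = 73°  [△GZV]
3. ∠GVY = 73°  [Y on ray VZ]
4. ∠GYV = 96°  [△GYV]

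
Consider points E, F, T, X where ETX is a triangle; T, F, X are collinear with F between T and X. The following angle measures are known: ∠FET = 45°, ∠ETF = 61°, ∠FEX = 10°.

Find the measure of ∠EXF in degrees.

∠EXF = 64°

1. ∠EFT = 74°  [△ETF]
2. ∠EFX = 106°  [linear pair at F on TX]
3. ∠EXF = 64°  [△EFX]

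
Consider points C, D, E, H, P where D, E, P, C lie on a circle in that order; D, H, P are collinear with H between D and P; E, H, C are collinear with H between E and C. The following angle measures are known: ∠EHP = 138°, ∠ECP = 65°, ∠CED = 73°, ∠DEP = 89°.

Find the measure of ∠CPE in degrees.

1. ∠EDP = 65°  [same arc EP]
2. ∠DPE = 26°  [△DEP]
3. ∠CEP = 16°  [△EHP]
4. ∠CPE = 99°  [△EPC]

∠CPE = 99°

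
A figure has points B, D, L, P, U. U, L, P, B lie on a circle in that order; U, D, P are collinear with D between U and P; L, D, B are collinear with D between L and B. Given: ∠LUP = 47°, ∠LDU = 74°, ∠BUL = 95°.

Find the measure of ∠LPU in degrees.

1. ∠LBP = 47°  [same arc LP]
2. ∠LDP = 106°  [linear pair at D on UP]
3. ∠BPL = 85°  [cyclic ULPB, opposite ∠U+∠P]
4. ∠BLP = 48°  [△LPB]
5. ∠LPU = 26°  [△LDP]

∠LPU = 26°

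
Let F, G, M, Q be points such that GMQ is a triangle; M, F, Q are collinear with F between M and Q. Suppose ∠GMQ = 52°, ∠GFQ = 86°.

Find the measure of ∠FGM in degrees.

1. ∠FMG = 52°  [F on ray MQ]
2. ∠GFM = 94°  [linear pair at F on MQ]
3. ∠FGM = 34°  [△GMF]

∠FGM = 34°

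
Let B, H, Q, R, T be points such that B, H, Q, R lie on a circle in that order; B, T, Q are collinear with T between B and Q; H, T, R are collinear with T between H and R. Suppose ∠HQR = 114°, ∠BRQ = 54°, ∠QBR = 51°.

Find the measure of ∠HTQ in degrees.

∠HTQ = 90°

1. ∠HBR = 66°  [cyclic BHQR, opposite ∠B+∠Q]
2. ∠BQR = 75°  [△BQR]
3. ∠QHR = 51°  [same arc QR]
4. ∠BHR = 75°  [same arc BR]
5. ∠BRH = 39°  [△BHR]
6. ∠BQH = 39°  [same arc BH]
7. ∠HTQ = 90°  [△HTQ]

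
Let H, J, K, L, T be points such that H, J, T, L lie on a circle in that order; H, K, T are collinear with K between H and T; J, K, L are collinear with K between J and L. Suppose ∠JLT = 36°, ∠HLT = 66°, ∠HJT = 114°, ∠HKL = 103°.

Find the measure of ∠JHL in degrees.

∠JHL = 83°

1. ∠JHT = 36°  [same arc JT]
2. ∠HTJ = 30°  [△HJT]
3. ∠JKT = 103°  [vertical angles at K]
4. ∠LJT = 47°  [△JKT]
5. ∠JTL = 97°  [△JTL]
6. ∠JHL = 83°  [cyclic HJTL, opposite ∠H+∠T]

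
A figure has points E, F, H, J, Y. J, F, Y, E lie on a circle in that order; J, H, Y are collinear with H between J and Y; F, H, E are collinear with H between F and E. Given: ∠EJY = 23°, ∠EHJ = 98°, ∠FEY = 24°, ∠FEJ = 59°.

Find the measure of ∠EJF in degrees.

1. ∠EFY = 23°  [same arc YE]
2. ∠EYF = 133°  [△FYE]
3. ∠EJF = 47°  [cyclic JFYE, opposite ∠J+∠Y]

∠EJF = 47°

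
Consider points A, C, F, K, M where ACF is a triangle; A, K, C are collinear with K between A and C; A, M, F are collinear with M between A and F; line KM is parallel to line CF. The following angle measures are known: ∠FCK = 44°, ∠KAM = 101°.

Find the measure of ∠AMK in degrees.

1. ∠ACF = 44°  [K on ray CA]
2. ∠CAF = 101°  [K on AC, M on AF]
3. ∠AFC = 35°  [△ACF]
4. ∠AMK = 35°  [KM∥CF, corresponding at M]

∠AMK = 35°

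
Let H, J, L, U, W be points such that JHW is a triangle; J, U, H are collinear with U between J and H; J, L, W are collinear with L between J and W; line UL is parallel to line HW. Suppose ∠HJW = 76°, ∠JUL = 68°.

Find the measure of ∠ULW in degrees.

∠ULW = 144°

1. ∠LJU = 76°  [U on JH, L on JW]
2. ∠JLU = 36°  [△JUL]
3. ∠ULW = 144°  [linear pair at L on JW]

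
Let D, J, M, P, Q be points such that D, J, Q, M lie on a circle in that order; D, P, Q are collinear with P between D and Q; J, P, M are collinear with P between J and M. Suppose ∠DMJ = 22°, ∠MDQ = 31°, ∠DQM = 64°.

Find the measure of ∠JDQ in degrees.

∠JDQ = 63°

1. ∠DQJ = 22°  [same arc DJ]
2. ∠DMQ = 85°  [△DQM]
3. ∠DJQ = 95°  [cyclic DJQM, opposite ∠J+∠M]
4. ∠JDQ = 63°  [△DJQ]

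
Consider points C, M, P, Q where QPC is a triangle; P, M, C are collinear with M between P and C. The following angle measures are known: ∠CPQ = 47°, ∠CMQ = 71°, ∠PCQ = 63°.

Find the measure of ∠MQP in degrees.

1. ∠MPQ = 47°  [M on ray PC]
2. ∠PMQ = 109°  [linear pair at M on PC]
3. ∠MQP = 24°  [△QPM]

∠MQP = 24°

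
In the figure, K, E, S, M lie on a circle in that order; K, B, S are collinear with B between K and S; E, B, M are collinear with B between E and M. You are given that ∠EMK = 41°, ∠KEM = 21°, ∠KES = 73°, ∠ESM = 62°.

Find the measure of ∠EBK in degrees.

∠EBK = 93°

1. ∠ESK = 41°  [same arc KE]
2. ∠EKS = 66°  [△KES]
3. ∠EBK = 93°  [△KBE]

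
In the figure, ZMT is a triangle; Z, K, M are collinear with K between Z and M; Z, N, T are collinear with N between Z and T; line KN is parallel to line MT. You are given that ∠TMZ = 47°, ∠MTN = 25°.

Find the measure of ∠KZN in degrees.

∠KZN = 108°

1. ∠MTZ = 25°  [N on ray TZ]
2. ∠MZT = 108°  [△ZMT]
3. ∠KZN = 108°  [K on ZM, N on ZT]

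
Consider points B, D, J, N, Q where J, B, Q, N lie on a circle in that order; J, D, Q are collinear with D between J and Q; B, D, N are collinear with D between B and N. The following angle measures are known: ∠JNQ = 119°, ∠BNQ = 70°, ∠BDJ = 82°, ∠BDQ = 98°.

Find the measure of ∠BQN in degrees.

∠BQN = 77°

1. ∠JBQ = 61°  [cyclic JBQN, opposite ∠B+∠N]
2. ∠BJQ = 70°  [same arc BQ]
3. ∠BQJ = 49°  [△JBQ]
4. ∠NBQ = 33°  [△BDQ]
5. ∠BQN = 77°  [△BQN]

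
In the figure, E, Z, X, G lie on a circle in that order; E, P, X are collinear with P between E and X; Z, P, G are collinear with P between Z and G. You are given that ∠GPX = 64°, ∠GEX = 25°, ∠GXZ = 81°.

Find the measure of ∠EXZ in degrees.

1. ∠EPZ = 64°  [vertical angles at P]
2. ∠GZX = 25°  [same arc XG]
3. ∠XPZ = 116°  [linear pair at P on EX]
4. ∠EXZ = 39°  [△ZPX]

∠EXZ = 39°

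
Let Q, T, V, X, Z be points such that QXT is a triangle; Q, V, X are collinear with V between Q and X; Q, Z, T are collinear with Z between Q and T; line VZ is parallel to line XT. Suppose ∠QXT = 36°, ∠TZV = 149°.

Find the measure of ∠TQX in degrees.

1. ∠QVZ = 36°  [VZ∥XT, corresponding at V]
2. ∠QZV = 31°  [linear pair at Z on QT]
3. ∠VQZ = 113°  [△QVZ]
4. ∠TQX = 113°  [V on QX, Z on QT]

∠TQX = 113°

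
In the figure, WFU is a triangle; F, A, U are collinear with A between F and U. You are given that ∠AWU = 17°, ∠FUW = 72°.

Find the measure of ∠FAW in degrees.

∠FAW = 89°

1. ∠AUW = 72°  [A on ray UF]
2. ∠UAW = 91°  [△WAU]
3. ∠FAW = 89°  [linear pair at A on FU]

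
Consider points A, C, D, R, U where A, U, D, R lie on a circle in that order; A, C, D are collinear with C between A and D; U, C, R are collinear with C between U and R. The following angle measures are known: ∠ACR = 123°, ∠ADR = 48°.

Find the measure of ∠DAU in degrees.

∠DAU = 75°

1. ∠DCU = 123°  [vertical angles at C]
2. ∠AUR = 48°  [same arc AR]
3. ∠ACU = 57°  [linear pair at C on AD]
4. ∠DAU = 75°  [△ACU]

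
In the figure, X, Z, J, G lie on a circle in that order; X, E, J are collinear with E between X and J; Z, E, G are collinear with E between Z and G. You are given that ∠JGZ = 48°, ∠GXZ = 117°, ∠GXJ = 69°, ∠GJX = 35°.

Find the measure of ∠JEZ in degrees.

∠JEZ = 83°

1. ∠JXZ = 48°  [same arc ZJ]
2. ∠GZX = 35°  [same arc XG]
3. ∠XEZ = 97°  [△XEZ]
4. ∠JEZ = 83°  [linear pair at E on XJ]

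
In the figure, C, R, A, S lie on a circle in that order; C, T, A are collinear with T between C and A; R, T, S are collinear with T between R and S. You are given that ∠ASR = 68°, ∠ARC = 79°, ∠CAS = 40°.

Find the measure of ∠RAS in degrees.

∠RAS = 73°

1. ∠ACR = 68°  [same arc RA]
2. ∠CAR = 33°  [△CRA]
3. ∠CRS = 40°  [same arc CS]
4. ∠CSR = 33°  [same arc CR]
5. ∠RCS = 107°  [△CRS]
6. ∠RAS = 73°  [cyclic CRAS, opposite ∠C+∠A]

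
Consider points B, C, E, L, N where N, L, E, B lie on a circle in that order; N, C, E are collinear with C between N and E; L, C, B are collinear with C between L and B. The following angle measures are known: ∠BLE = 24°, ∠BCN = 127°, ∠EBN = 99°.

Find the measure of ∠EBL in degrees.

1. ∠BNE = 24°  [same arc EB]
2. ∠BCE = 53°  [linear pair at C on NE]
3. ∠BEN = 57°  [△NEB]
4. ∠EBL = 70°  [△ECB]

∠EBL = 70°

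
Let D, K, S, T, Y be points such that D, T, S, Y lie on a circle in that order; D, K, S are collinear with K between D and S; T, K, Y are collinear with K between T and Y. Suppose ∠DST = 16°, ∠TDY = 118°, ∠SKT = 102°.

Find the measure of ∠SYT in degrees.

1. ∠STY = 62°  [△TKS]
2. ∠TSY = 62°  [cyclic DTSY, opposite ∠D+∠S]
3. ∠SYT = 56°  [△TSY]

∠SYT = 56°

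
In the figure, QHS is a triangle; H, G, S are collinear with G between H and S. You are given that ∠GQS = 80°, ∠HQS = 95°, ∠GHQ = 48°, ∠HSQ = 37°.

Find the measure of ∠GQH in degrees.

1. ∠GSQ = 37°  [G on ray SH]
2. ∠QGS = 63°  [△QGS]
3. ∠HGQ = 117°  [linear pair at G on HS]
4. ∠GQH = 15°  [△QHG]

∠GQH = 15°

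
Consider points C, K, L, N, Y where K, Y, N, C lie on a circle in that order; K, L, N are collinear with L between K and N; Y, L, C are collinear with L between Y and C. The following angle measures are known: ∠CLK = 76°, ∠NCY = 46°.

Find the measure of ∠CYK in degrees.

1. ∠NLY = 76°  [vertical angles at L]
2. ∠NKY = 46°  [same arc YN]
3. ∠KLY = 104°  [linear pair at L on KN]
4. ∠CYK = 30°  [△KLY]

∠CYK = 30°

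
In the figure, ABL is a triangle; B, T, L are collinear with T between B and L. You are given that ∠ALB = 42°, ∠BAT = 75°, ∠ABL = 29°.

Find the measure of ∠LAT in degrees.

∠LAT = 34°

1. ∠ALT = 42°  [T on ray LB]
2. ∠ABT = 29°  [T on ray BL]
3. ∠ATB = 76°  [△ABT]
4. ∠ATL = 104°  [linear pair at T on BL]
5. ∠LAT = 34°  [△ATL]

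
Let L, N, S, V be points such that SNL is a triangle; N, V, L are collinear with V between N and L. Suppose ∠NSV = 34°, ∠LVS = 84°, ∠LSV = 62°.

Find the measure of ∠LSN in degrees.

∠LSN = 96°

1. ∠SLV = 34°  [△SVL]
2. ∠NVS = 96°  [linear pair at V on NL]
3. ∠NLS = 34°  [V on ray LN]
4. ∠SNV = 50°  [△SNV]
5. ∠LNS = 50°  [V on ray NL]
6. ∠LSN = 96°  [△SNL]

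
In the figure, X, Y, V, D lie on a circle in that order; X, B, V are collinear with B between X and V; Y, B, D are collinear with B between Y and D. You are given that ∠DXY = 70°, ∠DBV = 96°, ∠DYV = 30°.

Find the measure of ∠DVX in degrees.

1. ∠DVY = 110°  [cyclic XYVD, opposite ∠X+∠V]
2. ∠VDY = 40°  [△YVD]
3. ∠DVX = 44°  [△VBD]

∠DVX = 44°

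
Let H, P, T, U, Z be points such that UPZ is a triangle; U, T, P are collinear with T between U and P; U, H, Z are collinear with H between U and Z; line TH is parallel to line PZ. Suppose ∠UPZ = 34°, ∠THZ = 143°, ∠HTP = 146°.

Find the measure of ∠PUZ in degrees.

1. ∠HTU = 34°  [TH∥PZ, corresponding at T]
2. ∠THU = 37°  [linear pair at H on UZ]
3. ∠HUT = 109°  [△UTH]
4. ∠PUZ = 109°  [T on UP, H on UZ]

∠PUZ = 109°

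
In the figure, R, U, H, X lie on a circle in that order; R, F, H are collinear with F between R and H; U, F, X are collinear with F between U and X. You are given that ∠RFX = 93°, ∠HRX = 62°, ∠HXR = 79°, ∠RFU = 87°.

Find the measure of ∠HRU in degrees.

1. ∠HFU = 93°  [vertical angles at F]
2. ∠HUX = 62°  [same arc HX]
3. ∠HUR = 101°  [cyclic RUHX, opposite ∠U+∠X]
4. ∠RHU = 25°  [△UFH]
5. ∠HRU = 54°  [△RUH]

∠HRU = 54°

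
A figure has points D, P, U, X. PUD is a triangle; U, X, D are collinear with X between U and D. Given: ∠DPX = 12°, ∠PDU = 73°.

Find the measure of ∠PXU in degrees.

∠PXU = 85°

1. ∠PDX = 73°  [X on ray DU]
2. ∠DXP = 95°  [△PXD]
3. ∠PXU = 85°  [linear pair at X on UD]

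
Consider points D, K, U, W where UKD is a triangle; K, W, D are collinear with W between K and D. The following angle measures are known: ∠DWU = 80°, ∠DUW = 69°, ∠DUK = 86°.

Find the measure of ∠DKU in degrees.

∠DKU = 63°

1. ∠UDW = 31°  [△UWD]
2. ∠KDU = 31°  [W on ray DK]
3. ∠DKU = 63°  [△UKD]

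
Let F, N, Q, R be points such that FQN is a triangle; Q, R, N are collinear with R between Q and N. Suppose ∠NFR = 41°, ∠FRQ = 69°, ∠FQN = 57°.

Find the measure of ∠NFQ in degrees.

1. ∠FRN = 111°  [linear pair at R on QN]
2. ∠FNR = 28°  [△FRN]
3. ∠FNQ = 28°  [R on ray NQ]
4. ∠NFQ = 95°  [△FQN]

∠NFQ = 95°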